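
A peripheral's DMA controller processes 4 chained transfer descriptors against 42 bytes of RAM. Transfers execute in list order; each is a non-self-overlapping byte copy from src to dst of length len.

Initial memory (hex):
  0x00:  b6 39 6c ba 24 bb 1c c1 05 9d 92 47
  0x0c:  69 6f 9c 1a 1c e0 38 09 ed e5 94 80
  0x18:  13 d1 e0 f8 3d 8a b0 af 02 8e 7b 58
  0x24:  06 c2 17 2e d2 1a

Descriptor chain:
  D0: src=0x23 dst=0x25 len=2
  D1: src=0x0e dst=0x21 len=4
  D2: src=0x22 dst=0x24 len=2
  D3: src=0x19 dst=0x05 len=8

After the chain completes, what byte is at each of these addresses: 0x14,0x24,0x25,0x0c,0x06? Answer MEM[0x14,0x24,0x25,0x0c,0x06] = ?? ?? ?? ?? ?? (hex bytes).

MEM[0x14,0x24,0x25,0x0c,0x06] = ed 1a 1c 02 e0

#0 dst[0x25+2] := {0x58,0x06}
#1 dst[0x21+4] := {0x9c,0x1a,0x1c,0xe0}
#2 dst[0x24+2] := {0x1a,0x1c}
#3 dst[0x05+8] := {0xd1,0xe0,0xf8,0x3d,0x8a,0xb0,0xaf,0x02}
query mem[0x14]=0xed, mem[0x24]=0x1a, mem[0x25]=0x1c, mem[0x0c]=0x02, mem[0x06]=0xe0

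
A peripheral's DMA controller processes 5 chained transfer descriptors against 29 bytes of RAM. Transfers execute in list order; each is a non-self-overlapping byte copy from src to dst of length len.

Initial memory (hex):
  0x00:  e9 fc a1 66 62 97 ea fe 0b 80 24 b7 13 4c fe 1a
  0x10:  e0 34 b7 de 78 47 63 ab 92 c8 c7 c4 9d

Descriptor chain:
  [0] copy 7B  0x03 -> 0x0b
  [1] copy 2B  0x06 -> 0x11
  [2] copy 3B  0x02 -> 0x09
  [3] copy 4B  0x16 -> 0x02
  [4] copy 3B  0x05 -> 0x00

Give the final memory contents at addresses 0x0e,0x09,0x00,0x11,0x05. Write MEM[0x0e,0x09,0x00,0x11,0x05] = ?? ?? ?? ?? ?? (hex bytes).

MEM[0x0e,0x09,0x00,0x11,0x05] = ea a1 c8 ea c8

  after D0: wrote 7B at 0x0b = 666297eafe0b80
  after D1: wrote 2B at 0x11 = eafe
  after D2: wrote 3B at 0x09 = a16662
  after D3: wrote 4B at 0x02 = 63ab92c8
  after D4: wrote 3B at 0x00 = c8eafe
query mem[0x0e]=0xea, mem[0x09]=0xa1, mem[0x00]=0xc8, mem[0x11]=0xea, mem[0x05]=0xc8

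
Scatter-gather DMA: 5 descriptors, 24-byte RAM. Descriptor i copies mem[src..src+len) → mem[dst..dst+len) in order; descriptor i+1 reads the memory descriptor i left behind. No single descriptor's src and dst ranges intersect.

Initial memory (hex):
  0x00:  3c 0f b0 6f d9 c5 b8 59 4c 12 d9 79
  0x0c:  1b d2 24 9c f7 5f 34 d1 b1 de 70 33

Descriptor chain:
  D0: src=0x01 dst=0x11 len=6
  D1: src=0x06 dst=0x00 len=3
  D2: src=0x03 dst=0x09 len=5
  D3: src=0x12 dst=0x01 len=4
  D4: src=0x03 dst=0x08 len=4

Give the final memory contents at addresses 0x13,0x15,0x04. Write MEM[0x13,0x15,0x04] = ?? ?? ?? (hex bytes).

MEM[0x13,0x15,0x04] = 6f c5 c5

D0: mem[0x11..0x16] <- [0f b0 6f d9 c5 b8]
D1: mem[0x00..0x02] <- [b8 59 4c]
D2: mem[0x09..0x0d] <- [6f d9 c5 b8 59]
D3: mem[0x01..0x04] <- [b0 6f d9 c5]
D4: mem[0x08..0x0b] <- [d9 c5 c5 b8]
query mem[0x13]=0x6f, mem[0x15]=0xc5, mem[0x04]=0xc5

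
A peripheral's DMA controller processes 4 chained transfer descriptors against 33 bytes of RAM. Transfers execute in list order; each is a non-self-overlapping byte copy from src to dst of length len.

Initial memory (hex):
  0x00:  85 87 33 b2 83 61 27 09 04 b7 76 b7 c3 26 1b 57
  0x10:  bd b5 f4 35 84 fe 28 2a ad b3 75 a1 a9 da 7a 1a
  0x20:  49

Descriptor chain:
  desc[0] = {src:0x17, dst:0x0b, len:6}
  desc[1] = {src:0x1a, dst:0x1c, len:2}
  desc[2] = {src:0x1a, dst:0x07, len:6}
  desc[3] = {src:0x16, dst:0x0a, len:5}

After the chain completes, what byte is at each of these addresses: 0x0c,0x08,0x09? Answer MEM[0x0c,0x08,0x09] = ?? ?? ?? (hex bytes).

#0 dst[0x0b+6] := {0x2a,0xad,0xb3,0x75,0xa1,0xa9}
#1 dst[0x1c+2] := {0x75,0xa1}
#2 dst[0x07+6] := {0x75,0xa1,0x75,0xa1,0x7a,0x1a}
#3 dst[0x0a+5] := {0x28,0x2a,0xad,0xb3,0x75}
query mem[0x0c]=0xad, mem[0x08]=0xa1, mem[0x09]=0x75

MEM[0x0c,0x08,0x09] = ad a1 75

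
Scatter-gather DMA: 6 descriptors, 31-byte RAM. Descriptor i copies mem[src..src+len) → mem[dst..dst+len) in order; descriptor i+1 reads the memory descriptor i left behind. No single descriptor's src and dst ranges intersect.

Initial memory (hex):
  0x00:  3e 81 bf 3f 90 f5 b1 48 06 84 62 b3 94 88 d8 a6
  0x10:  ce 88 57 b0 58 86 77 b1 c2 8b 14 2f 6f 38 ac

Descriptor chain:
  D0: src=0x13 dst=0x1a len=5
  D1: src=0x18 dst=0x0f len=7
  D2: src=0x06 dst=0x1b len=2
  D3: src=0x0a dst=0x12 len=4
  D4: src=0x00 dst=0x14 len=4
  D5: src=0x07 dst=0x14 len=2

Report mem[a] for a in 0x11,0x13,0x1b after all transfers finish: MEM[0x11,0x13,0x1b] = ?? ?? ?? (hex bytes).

MEM[0x11,0x13,0x1b] = b0 b3 b1

D0: mem[0x1a..0x1e] <- [b0 58 86 77 b1]
D1: mem[0x0f..0x15] <- [c2 8b b0 58 86 77 b1]
D2: mem[0x1b..0x1c] <- [b1 48]
D3: mem[0x12..0x15] <- [62 b3 94 88]
D4: mem[0x14..0x17] <- [3e 81 bf 3f]
D5: mem[0x14..0x15] <- [48 06]
query mem[0x11]=0xb0, mem[0x13]=0xb3, mem[0x1b]=0xb1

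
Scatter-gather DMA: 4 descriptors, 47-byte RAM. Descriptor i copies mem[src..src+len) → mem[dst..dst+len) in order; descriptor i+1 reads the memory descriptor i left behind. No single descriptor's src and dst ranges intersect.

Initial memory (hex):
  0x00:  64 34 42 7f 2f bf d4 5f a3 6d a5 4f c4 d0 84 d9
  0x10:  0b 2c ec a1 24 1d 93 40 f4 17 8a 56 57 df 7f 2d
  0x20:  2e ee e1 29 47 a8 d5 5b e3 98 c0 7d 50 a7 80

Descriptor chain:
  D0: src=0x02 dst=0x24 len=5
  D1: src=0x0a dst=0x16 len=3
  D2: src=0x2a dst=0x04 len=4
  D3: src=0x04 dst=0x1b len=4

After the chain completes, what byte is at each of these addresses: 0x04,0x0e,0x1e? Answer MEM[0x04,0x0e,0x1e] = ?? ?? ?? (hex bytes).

#0 dst[0x24+5] := {0x42,0x7f,0x2f,0xbf,0xd4}
#1 dst[0x16+3] := {0xa5,0x4f,0xc4}
#2 dst[0x04+4] := {0xc0,0x7d,0x50,0xa7}
#3 dst[0x1b+4] := {0xc0,0x7d,0x50,0xa7}
query mem[0x04]=0xc0, mem[0x0e]=0x84, mem[0x1e]=0xa7

MEM[0x04,0x0e,0x1e] = c0 84 a7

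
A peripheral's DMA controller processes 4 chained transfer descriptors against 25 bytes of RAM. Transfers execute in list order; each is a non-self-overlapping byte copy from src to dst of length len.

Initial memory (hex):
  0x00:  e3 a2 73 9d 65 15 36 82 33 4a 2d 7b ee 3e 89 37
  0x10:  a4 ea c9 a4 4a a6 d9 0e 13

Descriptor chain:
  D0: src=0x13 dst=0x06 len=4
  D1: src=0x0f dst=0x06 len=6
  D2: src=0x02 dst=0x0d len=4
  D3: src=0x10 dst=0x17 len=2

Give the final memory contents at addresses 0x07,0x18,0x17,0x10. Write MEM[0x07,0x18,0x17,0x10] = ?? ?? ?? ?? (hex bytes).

  after D0: wrote 4B at 0x06 = a44aa6d9
  after D1: wrote 6B at 0x06 = 37a4eac9a44a
  after D2: wrote 4B at 0x0d = 739d6515
  after D3: wrote 2B at 0x17 = 15ea
query mem[0x07]=0xa4, mem[0x18]=0xea, mem[0x17]=0x15, mem[0x10]=0x15

MEM[0x07,0x18,0x17,0x10] = a4 ea 15 15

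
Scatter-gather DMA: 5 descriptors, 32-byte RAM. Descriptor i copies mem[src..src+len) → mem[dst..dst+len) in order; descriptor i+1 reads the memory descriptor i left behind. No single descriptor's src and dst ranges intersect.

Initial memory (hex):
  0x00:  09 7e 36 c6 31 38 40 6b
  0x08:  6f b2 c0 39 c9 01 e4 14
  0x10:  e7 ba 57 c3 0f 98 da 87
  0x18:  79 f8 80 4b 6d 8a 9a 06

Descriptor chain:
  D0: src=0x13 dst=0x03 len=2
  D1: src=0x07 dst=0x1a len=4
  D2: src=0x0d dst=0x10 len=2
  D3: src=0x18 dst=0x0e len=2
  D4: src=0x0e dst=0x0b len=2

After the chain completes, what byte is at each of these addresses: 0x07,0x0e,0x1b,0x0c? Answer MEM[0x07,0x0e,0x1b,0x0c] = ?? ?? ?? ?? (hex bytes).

MEM[0x07,0x0e,0x1b,0x0c] = 6b 79 6f f8

#0 dst[0x03+2] := {0xc3,0x0f}
#1 dst[0x1a+4] := {0x6b,0x6f,0xb2,0xc0}
#2 dst[0x10+2] := {0x01,0xe4}
#3 dst[0x0e+2] := {0x79,0xf8}
#4 dst[0x0b+2] := {0x79,0xf8}
query mem[0x07]=0x6b, mem[0x0e]=0x79, mem[0x1b]=0x6f, mem[0x0c]=0xf8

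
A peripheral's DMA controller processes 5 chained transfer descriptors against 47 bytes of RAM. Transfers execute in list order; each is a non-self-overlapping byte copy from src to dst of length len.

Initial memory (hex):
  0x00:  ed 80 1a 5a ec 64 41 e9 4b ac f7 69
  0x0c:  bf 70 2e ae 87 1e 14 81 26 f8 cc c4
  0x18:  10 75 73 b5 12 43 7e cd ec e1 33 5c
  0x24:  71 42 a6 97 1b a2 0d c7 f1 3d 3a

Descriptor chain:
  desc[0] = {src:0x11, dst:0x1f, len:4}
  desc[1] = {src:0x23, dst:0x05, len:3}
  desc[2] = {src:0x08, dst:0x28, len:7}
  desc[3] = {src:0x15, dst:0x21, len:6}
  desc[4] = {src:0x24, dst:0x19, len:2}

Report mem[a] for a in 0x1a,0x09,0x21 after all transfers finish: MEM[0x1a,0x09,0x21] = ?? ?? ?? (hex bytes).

MEM[0x1a,0x09,0x21] = 75 ac f8

D0: mem[0x1f..0x22] <- [1e 14 81 26]
D1: mem[0x05..0x07] <- [5c 71 42]
D2: mem[0x28..0x2e] <- [4b ac f7 69 bf 70 2e]
D3: mem[0x21..0x26] <- [f8 cc c4 10 75 73]
D4: mem[0x19..0x1a] <- [10 75]
query mem[0x1a]=0x75, mem[0x09]=0xac, mem[0x21]=0xf8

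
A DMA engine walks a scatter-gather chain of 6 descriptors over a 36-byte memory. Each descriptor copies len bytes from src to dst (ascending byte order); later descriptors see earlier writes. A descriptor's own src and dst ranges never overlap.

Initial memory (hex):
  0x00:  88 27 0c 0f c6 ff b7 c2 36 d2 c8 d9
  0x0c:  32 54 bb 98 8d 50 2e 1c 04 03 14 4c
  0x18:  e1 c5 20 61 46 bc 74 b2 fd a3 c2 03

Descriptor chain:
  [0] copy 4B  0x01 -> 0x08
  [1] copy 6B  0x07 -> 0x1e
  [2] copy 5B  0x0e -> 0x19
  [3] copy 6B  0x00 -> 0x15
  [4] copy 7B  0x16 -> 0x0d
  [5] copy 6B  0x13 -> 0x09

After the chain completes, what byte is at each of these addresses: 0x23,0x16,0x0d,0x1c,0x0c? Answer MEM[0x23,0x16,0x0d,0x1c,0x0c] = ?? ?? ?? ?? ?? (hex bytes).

MEM[0x23,0x16,0x0d,0x1c,0x0c] = 32 27 0c 50 27

D0: mem[0x08..0x0b] <- [27 0c 0f c6]
D1: mem[0x1e..0x23] <- [c2 27 0c 0f c6 32]
D2: mem[0x19..0x1d] <- [bb 98 8d 50 2e]
D3: mem[0x15..0x1a] <- [88 27 0c 0f c6 ff]
D4: mem[0x0d..0x13] <- [27 0c 0f c6 ff 8d 50]
D5: mem[0x09..0x0e] <- [50 04 88 27 0c 0f]
query mem[0x23]=0x32, mem[0x16]=0x27, mem[0x0d]=0x0c, mem[0x1c]=0x50, mem[0x0c]=0x27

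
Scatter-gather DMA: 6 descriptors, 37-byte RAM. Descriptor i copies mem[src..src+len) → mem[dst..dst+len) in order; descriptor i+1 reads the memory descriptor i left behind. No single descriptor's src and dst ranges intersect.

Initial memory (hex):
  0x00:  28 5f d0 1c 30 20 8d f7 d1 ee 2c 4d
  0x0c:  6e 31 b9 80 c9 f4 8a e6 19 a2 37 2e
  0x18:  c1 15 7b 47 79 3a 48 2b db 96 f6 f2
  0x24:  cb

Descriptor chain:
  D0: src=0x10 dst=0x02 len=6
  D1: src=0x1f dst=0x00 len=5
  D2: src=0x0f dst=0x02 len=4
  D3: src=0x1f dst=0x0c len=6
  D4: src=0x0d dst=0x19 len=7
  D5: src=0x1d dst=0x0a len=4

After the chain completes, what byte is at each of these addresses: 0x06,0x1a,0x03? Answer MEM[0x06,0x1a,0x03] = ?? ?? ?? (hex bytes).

[0] 0x10->0x02 len=6 : c9 f4 8a e6 19 a2
[1] 0x1f->0x00 len=5 : 2b db 96 f6 f2
[2] 0x0f->0x02 len=4 : 80 c9 f4 8a
[3] 0x1f->0x0c len=6 : 2b db 96 f6 f2 cb
[4] 0x0d->0x19 len=7 : db 96 f6 f2 cb 8a e6
[5] 0x1d->0x0a len=4 : cb 8a e6 db
query mem[0x06]=0x19, mem[0x1a]=0x96, mem[0x03]=0xc9

MEM[0x06,0x1a,0x03] = 19 96 c9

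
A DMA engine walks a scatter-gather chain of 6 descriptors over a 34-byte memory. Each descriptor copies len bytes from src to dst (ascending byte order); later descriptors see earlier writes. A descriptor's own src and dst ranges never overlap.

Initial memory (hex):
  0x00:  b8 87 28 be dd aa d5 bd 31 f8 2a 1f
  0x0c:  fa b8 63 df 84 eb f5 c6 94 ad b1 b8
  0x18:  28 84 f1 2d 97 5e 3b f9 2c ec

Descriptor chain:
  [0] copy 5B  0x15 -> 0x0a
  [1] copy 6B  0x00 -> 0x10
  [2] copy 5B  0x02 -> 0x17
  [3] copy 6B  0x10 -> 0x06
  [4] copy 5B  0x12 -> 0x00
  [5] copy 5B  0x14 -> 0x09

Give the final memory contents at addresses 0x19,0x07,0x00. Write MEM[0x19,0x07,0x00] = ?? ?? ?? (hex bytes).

D0: mem[0x0a..0x0e] <- [ad b1 b8 28 84]
D1: mem[0x10..0x15] <- [b8 87 28 be dd aa]
D2: mem[0x17..0x1b] <- [28 be dd aa d5]
D3: mem[0x06..0x0b] <- [b8 87 28 be dd aa]
D4: mem[0x00..0x04] <- [28 be dd aa b1]
D5: mem[0x09..0x0d] <- [dd aa b1 28 be]
query mem[0x19]=0xdd, mem[0x07]=0x87, mem[0x00]=0x28

MEM[0x19,0x07,0x00] = dd 87 28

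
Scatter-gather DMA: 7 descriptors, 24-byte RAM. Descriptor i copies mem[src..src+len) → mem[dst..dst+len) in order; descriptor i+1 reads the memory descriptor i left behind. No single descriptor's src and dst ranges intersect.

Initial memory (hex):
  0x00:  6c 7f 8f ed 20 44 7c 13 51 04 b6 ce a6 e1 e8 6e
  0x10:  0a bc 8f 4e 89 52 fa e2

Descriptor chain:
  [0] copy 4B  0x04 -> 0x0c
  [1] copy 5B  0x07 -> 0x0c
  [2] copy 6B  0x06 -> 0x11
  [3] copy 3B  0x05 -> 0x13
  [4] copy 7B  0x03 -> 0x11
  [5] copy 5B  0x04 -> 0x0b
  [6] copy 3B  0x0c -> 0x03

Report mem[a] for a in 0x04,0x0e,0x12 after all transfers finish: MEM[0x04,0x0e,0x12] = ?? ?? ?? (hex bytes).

  after D0: wrote 4B at 0x0c = 20447c13
  after D1: wrote 5B at 0x0c = 135104b6ce
  after D2: wrote 6B at 0x11 = 7c135104b6ce
  after D3: wrote 3B at 0x13 = 447c13
  after D4: wrote 7B at 0x11 = ed20447c135104
  after D5: wrote 5B at 0x0b = 20447c1351
  after D6: wrote 3B at 0x03 = 447c13
query mem[0x04]=0x7c, mem[0x0e]=0x13, mem[0x12]=0x20

MEM[0x04,0x0e,0x12] = 7c 13 20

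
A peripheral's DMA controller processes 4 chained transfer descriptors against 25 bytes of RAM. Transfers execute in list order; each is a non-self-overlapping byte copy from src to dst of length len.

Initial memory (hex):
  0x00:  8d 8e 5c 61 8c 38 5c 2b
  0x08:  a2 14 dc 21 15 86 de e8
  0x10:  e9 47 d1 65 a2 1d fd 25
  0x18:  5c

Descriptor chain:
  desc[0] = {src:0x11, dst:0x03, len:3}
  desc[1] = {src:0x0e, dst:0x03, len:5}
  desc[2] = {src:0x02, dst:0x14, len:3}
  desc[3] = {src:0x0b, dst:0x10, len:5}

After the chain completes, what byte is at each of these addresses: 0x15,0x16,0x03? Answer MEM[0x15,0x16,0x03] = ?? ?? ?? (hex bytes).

D0: mem[0x03..0x05] <- [47 d1 65]
D1: mem[0x03..0x07] <- [de e8 e9 47 d1]
D2: mem[0x14..0x16] <- [5c de e8]
D3: mem[0x10..0x14] <- [21 15 86 de e8]
query mem[0x15]=0xde, mem[0x16]=0xe8, mem[0x03]=0xde

MEM[0x15,0x16,0x03] = de e8 de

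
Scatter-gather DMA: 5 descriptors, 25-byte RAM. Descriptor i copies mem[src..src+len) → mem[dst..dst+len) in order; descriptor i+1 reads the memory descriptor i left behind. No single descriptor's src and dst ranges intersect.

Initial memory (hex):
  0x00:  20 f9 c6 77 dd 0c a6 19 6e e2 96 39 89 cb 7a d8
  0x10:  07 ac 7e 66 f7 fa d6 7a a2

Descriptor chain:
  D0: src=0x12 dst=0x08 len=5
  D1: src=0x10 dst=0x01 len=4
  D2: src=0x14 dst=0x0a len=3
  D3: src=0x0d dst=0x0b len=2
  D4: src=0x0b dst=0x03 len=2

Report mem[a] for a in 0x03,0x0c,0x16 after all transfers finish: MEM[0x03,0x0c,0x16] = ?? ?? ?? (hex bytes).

  after D0: wrote 5B at 0x08 = 7e66f7fad6
  after D1: wrote 4B at 0x01 = 07ac7e66
  after D2: wrote 3B at 0x0a = f7fad6
  after D3: wrote 2B at 0x0b = cb7a
  after D4: wrote 2B at 0x03 = cb7a
query mem[0x03]=0xcb, mem[0x0c]=0x7a, mem[0x16]=0xd6

MEM[0x03,0x0c,0x16] = cb 7a d6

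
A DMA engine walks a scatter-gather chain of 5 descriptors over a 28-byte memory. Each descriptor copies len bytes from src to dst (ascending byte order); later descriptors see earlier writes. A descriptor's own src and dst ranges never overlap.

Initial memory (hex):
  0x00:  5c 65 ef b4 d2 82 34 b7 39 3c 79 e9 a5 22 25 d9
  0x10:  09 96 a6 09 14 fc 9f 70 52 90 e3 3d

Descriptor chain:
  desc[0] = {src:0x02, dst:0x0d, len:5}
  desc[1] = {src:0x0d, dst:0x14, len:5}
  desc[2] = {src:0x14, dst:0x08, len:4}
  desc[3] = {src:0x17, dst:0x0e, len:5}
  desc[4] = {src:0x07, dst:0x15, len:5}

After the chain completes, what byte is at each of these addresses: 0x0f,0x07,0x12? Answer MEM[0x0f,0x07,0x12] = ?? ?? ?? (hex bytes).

#0 dst[0x0d+5] := {0xef,0xb4,0xd2,0x82,0x34}
#1 dst[0x14+5] := {0xef,0xb4,0xd2,0x82,0x34}
#2 dst[0x08+4] := {0xef,0xb4,0xd2,0x82}
#3 dst[0x0e+5] := {0x82,0x34,0x90,0xe3,0x3d}
#4 dst[0x15+5] := {0xb7,0xef,0xb4,0xd2,0x82}
query mem[0x0f]=0x34, mem[0x07]=0xb7, mem[0x12]=0x3d

MEM[0x0f,0x07,0x12] = 34 b7 3d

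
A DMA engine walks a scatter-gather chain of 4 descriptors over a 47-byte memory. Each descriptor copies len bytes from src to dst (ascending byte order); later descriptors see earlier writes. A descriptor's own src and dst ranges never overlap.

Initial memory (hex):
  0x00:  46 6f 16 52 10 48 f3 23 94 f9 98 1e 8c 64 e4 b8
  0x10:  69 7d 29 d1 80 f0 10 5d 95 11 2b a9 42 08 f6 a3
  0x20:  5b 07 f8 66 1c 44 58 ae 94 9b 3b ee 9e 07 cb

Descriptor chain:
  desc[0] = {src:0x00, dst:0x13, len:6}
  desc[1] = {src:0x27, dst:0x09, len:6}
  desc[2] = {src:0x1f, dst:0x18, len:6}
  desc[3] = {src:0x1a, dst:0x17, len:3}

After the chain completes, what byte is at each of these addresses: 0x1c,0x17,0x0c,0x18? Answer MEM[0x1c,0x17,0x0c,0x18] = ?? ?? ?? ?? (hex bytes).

#0 dst[0x13+6] := {0x46,0x6f,0x16,0x52,0x10,0x48}
#1 dst[0x09+6] := {0xae,0x94,0x9b,0x3b,0xee,0x9e}
#2 dst[0x18+6] := {0xa3,0x5b,0x07,0xf8,0x66,0x1c}
#3 dst[0x17+3] := {0x07,0xf8,0x66}
query mem[0x1c]=0x66, mem[0x17]=0x07, mem[0x0c]=0x3b, mem[0x18]=0xf8

MEM[0x1c,0x17,0x0c,0x18] = 66 07 3b f8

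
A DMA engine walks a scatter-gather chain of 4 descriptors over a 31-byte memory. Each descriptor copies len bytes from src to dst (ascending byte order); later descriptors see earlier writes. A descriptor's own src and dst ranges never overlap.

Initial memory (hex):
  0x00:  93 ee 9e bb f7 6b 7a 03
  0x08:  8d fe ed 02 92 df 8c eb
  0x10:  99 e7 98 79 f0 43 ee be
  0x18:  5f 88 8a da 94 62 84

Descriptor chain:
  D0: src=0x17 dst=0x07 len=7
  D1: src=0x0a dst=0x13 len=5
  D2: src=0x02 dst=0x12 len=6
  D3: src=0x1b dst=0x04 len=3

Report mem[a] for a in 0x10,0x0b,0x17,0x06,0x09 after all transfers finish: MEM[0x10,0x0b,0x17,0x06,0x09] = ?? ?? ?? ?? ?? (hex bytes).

MEM[0x10,0x0b,0x17,0x06,0x09] = 99 da be 62 88

[0] 0x17->0x07 len=7 : be 5f 88 8a da 94 62
[1] 0x0a->0x13 len=5 : 8a da 94 62 8c
[2] 0x02->0x12 len=6 : 9e bb f7 6b 7a be
[3] 0x1b->0x04 len=3 : da 94 62
query mem[0x10]=0x99, mem[0x0b]=0xda, mem[0x17]=0xbe, mem[0x06]=0x62, mem[0x09]=0x88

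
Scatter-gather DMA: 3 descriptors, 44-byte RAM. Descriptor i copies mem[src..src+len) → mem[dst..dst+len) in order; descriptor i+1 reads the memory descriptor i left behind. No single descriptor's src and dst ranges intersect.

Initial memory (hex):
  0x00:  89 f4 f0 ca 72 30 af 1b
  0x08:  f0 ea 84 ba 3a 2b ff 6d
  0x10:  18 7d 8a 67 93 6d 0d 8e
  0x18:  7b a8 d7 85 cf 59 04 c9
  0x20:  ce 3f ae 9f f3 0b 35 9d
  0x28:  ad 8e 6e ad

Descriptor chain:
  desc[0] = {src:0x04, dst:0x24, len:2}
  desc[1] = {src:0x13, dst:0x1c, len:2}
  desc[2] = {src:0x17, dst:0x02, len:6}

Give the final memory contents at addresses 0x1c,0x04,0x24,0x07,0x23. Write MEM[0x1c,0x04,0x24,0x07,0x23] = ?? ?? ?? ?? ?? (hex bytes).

D0: mem[0x24..0x25] <- [72 30]
D1: mem[0x1c..0x1d] <- [67 93]
D2: mem[0x02..0x07] <- [8e 7b a8 d7 85 67]
query mem[0x1c]=0x67, mem[0x04]=0xa8, mem[0x24]=0x72, mem[0x07]=0x67, mem[0x23]=0x9f

MEM[0x1c,0x04,0x24,0x07,0x23] = 67 a8 72 67 9f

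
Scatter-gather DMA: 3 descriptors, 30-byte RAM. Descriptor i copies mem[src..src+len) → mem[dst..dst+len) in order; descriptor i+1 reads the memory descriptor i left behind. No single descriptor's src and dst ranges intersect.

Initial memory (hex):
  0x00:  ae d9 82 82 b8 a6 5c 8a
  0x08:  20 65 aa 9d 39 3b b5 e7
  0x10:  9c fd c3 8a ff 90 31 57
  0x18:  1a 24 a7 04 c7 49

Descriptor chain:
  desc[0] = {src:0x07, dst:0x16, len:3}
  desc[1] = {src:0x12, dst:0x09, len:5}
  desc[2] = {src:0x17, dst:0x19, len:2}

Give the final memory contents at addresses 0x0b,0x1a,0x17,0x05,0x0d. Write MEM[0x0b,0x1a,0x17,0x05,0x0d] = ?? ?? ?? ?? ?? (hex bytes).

[0] 0x07->0x16 len=3 : 8a 20 65
[1] 0x12->0x09 len=5 : c3 8a ff 90 8a
[2] 0x17->0x19 len=2 : 20 65
query mem[0x0b]=0xff, mem[0x1a]=0x65, mem[0x17]=0x20, mem[0x05]=0xa6, mem[0x0d]=0x8a

MEM[0x0b,0x1a,0x17,0x05,0x0d] = ff 65 20 a6 8a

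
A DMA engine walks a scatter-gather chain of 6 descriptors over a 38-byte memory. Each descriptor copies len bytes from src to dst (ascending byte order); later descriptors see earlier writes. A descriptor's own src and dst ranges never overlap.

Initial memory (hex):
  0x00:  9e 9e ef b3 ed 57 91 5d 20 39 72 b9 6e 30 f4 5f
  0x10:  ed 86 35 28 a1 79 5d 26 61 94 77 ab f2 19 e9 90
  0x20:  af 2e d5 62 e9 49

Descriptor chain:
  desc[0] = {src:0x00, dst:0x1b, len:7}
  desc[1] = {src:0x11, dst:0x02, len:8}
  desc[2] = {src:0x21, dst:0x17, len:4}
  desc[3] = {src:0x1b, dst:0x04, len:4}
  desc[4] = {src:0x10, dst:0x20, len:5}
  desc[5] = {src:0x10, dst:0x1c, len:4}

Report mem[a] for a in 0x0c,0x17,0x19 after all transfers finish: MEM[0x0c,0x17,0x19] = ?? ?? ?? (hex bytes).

MEM[0x0c,0x17,0x19] = 6e 91 62

[0] 0x00->0x1b len=7 : 9e 9e ef b3 ed 57 91
[1] 0x11->0x02 len=8 : 86 35 28 a1 79 5d 26 61
[2] 0x21->0x17 len=4 : 91 d5 62 e9
[3] 0x1b->0x04 len=4 : 9e 9e ef b3
[4] 0x10->0x20 len=5 : ed 86 35 28 a1
[5] 0x10->0x1c len=4 : ed 86 35 28
query mem[0x0c]=0x6e, mem[0x17]=0x91, mem[0x19]=0x62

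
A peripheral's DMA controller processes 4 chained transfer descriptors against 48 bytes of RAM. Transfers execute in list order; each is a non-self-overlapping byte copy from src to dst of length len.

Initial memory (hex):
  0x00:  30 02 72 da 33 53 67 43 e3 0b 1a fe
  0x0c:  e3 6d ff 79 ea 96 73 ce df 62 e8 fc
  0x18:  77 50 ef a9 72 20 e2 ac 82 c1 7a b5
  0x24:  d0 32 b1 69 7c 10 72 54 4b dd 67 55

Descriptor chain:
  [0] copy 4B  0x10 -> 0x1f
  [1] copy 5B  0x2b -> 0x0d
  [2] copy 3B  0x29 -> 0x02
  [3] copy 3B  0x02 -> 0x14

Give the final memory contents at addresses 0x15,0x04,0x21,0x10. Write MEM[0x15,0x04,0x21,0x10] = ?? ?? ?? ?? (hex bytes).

MEM[0x15,0x04,0x21,0x10] = 72 54 73 67

#0 dst[0x1f+4] := {0xea,0x96,0x73,0xce}
#1 dst[0x0d+5] := {0x54,0x4b,0xdd,0x67,0x55}
#2 dst[0x02+3] := {0x10,0x72,0x54}
#3 dst[0x14+3] := {0x10,0x72,0x54}
query mem[0x15]=0x72, mem[0x04]=0x54, mem[0x21]=0x73, mem[0x10]=0x67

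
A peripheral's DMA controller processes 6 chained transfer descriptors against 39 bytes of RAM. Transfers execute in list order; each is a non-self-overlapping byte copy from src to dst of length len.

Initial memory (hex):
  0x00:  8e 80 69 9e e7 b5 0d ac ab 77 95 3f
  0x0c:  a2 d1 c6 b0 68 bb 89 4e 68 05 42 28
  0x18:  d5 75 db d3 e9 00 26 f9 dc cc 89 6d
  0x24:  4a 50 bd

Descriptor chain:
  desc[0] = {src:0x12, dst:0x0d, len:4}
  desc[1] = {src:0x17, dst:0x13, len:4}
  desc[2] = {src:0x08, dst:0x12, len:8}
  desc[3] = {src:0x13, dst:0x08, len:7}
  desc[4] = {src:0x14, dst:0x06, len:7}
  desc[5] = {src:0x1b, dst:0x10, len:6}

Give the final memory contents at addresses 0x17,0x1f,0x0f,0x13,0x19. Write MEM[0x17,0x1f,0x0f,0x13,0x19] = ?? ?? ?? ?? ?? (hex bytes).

MEM[0x17,0x1f,0x0f,0x13,0x19] = 89 f9 68 26 68

[0] 0x12->0x0d len=4 : 89 4e 68 05
[1] 0x17->0x13 len=4 : 28 d5 75 db
[2] 0x08->0x12 len=8 : ab 77 95 3f a2 89 4e 68
[3] 0x13->0x08 len=7 : 77 95 3f a2 89 4e 68
[4] 0x14->0x06 len=7 : 95 3f a2 89 4e 68 db
[5] 0x1b->0x10 len=6 : d3 e9 00 26 f9 dc
query mem[0x17]=0x89, mem[0x1f]=0xf9, mem[0x0f]=0x68, mem[0x13]=0x26, mem[0x19]=0x68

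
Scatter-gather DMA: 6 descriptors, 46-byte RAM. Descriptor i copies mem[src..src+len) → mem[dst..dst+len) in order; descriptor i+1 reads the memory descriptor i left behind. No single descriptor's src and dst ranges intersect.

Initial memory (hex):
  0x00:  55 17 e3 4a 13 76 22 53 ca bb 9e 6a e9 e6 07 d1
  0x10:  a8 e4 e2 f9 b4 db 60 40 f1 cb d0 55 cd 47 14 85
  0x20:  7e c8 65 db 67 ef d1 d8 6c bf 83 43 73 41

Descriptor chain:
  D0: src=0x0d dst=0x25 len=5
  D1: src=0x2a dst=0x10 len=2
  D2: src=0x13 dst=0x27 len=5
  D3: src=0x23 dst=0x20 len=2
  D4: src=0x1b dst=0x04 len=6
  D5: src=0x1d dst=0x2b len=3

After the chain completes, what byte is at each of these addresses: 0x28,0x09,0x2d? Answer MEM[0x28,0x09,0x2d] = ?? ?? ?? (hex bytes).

MEM[0x28,0x09,0x2d] = b4 db 85

#0 dst[0x25+5] := {0xe6,0x07,0xd1,0xa8,0xe4}
#1 dst[0x10+2] := {0x83,0x43}
#2 dst[0x27+5] := {0xf9,0xb4,0xdb,0x60,0x40}
#3 dst[0x20+2] := {0xdb,0x67}
#4 dst[0x04+6] := {0x55,0xcd,0x47,0x14,0x85,0xdb}
#5 dst[0x2b+3] := {0x47,0x14,0x85}
query mem[0x28]=0xb4, mem[0x09]=0xdb, mem[0x2d]=0x85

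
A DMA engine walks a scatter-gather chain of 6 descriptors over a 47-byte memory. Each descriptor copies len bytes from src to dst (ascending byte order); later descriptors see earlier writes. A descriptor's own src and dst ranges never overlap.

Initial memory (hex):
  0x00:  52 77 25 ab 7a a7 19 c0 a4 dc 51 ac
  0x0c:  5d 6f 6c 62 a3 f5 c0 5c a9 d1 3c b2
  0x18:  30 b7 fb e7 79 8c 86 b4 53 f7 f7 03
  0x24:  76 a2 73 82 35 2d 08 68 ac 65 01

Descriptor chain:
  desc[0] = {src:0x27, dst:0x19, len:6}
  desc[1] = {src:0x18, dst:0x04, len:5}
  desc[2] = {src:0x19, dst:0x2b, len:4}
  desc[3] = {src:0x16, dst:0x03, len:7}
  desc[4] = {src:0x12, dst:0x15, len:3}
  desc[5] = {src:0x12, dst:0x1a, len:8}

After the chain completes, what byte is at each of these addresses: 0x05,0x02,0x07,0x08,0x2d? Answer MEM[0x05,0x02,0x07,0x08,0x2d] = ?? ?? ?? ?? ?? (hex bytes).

MEM[0x05,0x02,0x07,0x08,0x2d] = 30 25 35 2d 2d

D0: mem[0x19..0x1e] <- [82 35 2d 08 68 ac]
D1: mem[0x04..0x08] <- [30 82 35 2d 08]
D2: mem[0x2b..0x2e] <- [82 35 2d 08]
D3: mem[0x03..0x09] <- [3c b2 30 82 35 2d 08]
D4: mem[0x15..0x17] <- [c0 5c a9]
D5: mem[0x1a..0x21] <- [c0 5c a9 c0 5c a9 30 82]
query mem[0x05]=0x30, mem[0x02]=0x25, mem[0x07]=0x35, mem[0x08]=0x2d, mem[0x2d]=0x2d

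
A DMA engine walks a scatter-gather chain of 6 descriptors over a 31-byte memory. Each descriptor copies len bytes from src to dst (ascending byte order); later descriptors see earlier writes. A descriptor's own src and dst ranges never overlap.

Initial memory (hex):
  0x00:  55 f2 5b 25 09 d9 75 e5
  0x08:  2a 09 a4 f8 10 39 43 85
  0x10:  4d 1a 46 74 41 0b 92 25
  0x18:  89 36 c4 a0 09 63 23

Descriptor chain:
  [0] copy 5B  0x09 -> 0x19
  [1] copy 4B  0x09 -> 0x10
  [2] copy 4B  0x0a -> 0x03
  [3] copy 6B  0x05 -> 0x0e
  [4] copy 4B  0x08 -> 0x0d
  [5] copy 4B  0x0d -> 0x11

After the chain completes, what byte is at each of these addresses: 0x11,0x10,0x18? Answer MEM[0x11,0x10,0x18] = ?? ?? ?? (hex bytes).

D0: mem[0x19..0x1d] <- [09 a4 f8 10 39]
D1: mem[0x10..0x13] <- [09 a4 f8 10]
D2: mem[0x03..0x06] <- [a4 f8 10 39]
D3: mem[0x0e..0x13] <- [10 39 e5 2a 09 a4]
D4: mem[0x0d..0x10] <- [2a 09 a4 f8]
D5: mem[0x11..0x14] <- [2a 09 a4 f8]
query mem[0x11]=0x2a, mem[0x10]=0xf8, mem[0x18]=0x89

MEM[0x11,0x10,0x18] = 2a f8 89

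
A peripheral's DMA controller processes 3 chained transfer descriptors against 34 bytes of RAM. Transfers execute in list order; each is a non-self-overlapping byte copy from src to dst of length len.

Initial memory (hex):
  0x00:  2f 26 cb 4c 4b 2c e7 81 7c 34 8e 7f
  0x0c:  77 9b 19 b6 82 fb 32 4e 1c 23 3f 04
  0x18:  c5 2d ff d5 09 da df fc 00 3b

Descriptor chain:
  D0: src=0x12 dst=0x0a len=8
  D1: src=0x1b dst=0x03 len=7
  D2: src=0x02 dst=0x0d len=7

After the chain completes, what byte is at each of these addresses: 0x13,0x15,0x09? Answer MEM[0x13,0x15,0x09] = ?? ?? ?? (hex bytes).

[0] 0x12->0x0a len=8 : 32 4e 1c 23 3f 04 c5 2d
[1] 0x1b->0x03 len=7 : d5 09 da df fc 00 3b
[2] 0x02->0x0d len=7 : cb d5 09 da df fc 00
query mem[0x13]=0x00, mem[0x15]=0x23, mem[0x09]=0x3b

MEM[0x13,0x15,0x09] = 00 23 3b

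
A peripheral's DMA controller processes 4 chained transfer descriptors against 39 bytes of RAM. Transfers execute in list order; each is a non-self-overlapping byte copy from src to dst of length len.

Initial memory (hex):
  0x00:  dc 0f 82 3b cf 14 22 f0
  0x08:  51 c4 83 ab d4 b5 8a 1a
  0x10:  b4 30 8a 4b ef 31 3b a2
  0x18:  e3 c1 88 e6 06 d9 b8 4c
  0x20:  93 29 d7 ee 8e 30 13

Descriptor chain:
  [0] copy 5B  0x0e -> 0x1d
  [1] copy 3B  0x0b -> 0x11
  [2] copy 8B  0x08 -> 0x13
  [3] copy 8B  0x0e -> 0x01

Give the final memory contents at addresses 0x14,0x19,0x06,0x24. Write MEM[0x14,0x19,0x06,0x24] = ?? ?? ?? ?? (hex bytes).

MEM[0x14,0x19,0x06,0x24] = c4 8a 51 8e

[0] 0x0e->0x1d len=5 : 8a 1a b4 30 8a
[1] 0x0b->0x11 len=3 : ab d4 b5
[2] 0x08->0x13 len=8 : 51 c4 83 ab d4 b5 8a 1a
[3] 0x0e->0x01 len=8 : 8a 1a b4 ab d4 51 c4 83
query mem[0x14]=0xc4, mem[0x19]=0x8a, mem[0x06]=0x51, mem[0x24]=0x8e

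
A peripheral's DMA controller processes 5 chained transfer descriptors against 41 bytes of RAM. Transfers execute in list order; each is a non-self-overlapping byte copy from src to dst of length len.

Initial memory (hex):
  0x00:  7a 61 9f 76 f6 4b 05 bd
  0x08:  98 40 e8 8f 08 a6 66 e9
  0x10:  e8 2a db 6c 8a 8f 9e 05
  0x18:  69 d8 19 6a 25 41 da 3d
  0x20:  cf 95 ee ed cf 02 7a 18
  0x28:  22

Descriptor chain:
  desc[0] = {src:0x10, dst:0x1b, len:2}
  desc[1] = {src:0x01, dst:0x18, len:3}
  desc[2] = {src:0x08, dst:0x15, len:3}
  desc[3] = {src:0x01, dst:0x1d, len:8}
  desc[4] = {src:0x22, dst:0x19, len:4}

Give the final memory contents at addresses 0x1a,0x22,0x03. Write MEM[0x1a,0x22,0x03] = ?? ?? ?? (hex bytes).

MEM[0x1a,0x22,0x03] = bd 05 76

D0: mem[0x1b..0x1c] <- [e8 2a]
D1: mem[0x18..0x1a] <- [61 9f 76]
D2: mem[0x15..0x17] <- [98 40 e8]
D3: mem[0x1d..0x24] <- [61 9f 76 f6 4b 05 bd 98]
D4: mem[0x19..0x1c] <- [05 bd 98 02]
query mem[0x1a]=0xbd, mem[0x22]=0x05, mem[0x03]=0x76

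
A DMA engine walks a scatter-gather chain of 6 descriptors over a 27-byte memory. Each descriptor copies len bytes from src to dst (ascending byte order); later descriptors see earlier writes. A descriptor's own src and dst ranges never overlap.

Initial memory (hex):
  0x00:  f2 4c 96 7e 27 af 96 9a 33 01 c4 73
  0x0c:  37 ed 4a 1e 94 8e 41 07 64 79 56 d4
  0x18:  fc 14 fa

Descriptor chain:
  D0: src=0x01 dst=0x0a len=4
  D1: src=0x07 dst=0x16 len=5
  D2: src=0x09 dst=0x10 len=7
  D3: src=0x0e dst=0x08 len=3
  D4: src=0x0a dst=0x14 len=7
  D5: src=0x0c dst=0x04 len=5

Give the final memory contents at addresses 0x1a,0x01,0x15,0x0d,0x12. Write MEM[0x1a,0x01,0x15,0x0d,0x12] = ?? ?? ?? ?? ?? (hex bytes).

MEM[0x1a,0x01,0x15,0x0d,0x12] = 01 4c 96 27 96

D0: mem[0x0a..0x0d] <- [4c 96 7e 27]
D1: mem[0x16..0x1a] <- [9a 33 01 4c 96]
D2: mem[0x10..0x16] <- [01 4c 96 7e 27 4a 1e]
D3: mem[0x08..0x0a] <- [4a 1e 01]
D4: mem[0x14..0x1a] <- [01 96 7e 27 4a 1e 01]
D5: mem[0x04..0x08] <- [7e 27 4a 1e 01]
query mem[0x1a]=0x01, mem[0x01]=0x4c, mem[0x15]=0x96, mem[0x0d]=0x27, mem[0x12]=0x96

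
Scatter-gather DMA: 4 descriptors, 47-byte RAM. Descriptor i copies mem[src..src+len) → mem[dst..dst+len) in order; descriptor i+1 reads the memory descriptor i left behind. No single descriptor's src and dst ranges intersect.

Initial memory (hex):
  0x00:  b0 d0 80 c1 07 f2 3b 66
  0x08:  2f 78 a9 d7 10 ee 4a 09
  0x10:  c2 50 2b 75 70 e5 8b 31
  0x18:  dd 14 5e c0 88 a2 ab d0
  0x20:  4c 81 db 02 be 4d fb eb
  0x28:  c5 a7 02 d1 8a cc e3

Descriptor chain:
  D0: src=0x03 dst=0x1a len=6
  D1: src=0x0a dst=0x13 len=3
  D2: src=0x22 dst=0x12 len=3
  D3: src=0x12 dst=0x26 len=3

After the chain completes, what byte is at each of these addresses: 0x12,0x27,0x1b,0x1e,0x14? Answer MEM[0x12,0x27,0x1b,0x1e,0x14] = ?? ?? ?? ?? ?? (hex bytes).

MEM[0x12,0x27,0x1b,0x1e,0x14] = db 02 07 66 be

  after D0: wrote 6B at 0x1a = c107f23b662f
  after D1: wrote 3B at 0x13 = a9d710
  after D2: wrote 3B at 0x12 = db02be
  after D3: wrote 3B at 0x26 = db02be
query mem[0x12]=0xdb, mem[0x27]=0x02, mem[0x1b]=0x07, mem[0x1e]=0x66, mem[0x14]=0xbe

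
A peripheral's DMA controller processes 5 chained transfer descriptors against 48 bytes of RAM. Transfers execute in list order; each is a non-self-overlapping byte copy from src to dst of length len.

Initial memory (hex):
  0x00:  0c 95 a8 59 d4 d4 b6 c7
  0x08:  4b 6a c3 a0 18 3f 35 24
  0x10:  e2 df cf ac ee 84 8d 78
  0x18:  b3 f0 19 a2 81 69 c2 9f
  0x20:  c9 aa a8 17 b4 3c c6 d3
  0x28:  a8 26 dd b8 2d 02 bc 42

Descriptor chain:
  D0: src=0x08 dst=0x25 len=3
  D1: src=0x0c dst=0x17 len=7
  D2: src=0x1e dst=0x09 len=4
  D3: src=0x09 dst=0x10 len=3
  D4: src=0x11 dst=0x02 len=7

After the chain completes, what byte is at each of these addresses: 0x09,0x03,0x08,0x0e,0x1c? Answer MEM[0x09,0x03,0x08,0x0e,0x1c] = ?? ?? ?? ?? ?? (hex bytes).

MEM[0x09,0x03,0x08,0x0e,0x1c] = c2 c9 18 35 df

D0: mem[0x25..0x27] <- [4b 6a c3]
D1: mem[0x17..0x1d] <- [18 3f 35 24 e2 df cf]
D2: mem[0x09..0x0c] <- [c2 9f c9 aa]
D3: mem[0x10..0x12] <- [c2 9f c9]
D4: mem[0x02..0x08] <- [9f c9 ac ee 84 8d 18]
query mem[0x09]=0xc2, mem[0x03]=0xc9, mem[0x08]=0x18, mem[0x0e]=0x35, mem[0x1c]=0xdf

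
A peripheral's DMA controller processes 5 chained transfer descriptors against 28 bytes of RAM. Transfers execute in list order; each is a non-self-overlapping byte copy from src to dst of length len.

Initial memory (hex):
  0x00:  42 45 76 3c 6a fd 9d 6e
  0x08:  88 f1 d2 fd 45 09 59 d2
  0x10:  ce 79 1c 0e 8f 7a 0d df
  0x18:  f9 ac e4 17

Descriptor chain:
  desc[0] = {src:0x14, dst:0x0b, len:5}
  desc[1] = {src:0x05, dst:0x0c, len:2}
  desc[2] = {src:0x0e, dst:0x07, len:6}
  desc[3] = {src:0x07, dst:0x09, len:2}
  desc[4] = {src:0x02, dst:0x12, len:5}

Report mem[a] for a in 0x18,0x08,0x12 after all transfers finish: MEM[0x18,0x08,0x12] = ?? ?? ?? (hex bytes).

D0: mem[0x0b..0x0f] <- [8f 7a 0d df f9]
D1: mem[0x0c..0x0d] <- [fd 9d]
D2: mem[0x07..0x0c] <- [df f9 ce 79 1c 0e]
D3: mem[0x09..0x0a] <- [df f9]
D4: mem[0x12..0x16] <- [76 3c 6a fd 9d]
query mem[0x18]=0xf9, mem[0x08]=0xf9, mem[0x12]=0x76

MEM[0x18,0x08,0x12] = f9 f9 76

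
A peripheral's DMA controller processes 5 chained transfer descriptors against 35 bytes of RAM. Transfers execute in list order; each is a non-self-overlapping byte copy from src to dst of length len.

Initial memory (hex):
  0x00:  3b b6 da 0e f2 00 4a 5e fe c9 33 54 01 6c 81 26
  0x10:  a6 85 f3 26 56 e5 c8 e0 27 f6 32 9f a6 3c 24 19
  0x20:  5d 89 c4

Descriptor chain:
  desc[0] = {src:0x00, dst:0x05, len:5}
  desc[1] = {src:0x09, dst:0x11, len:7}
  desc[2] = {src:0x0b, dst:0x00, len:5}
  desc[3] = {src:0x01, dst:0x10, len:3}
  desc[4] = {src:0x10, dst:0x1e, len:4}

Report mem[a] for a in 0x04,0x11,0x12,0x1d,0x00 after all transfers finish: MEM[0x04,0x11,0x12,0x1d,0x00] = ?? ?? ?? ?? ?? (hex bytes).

D0: mem[0x05..0x09] <- [3b b6 da 0e f2]
D1: mem[0x11..0x17] <- [f2 33 54 01 6c 81 26]
D2: mem[0x00..0x04] <- [54 01 6c 81 26]
D3: mem[0x10..0x12] <- [01 6c 81]
D4: mem[0x1e..0x21] <- [01 6c 81 54]
query mem[0x04]=0x26, mem[0x11]=0x6c, mem[0x12]=0x81, mem[0x1d]=0x3c, mem[0x00]=0x54

MEM[0x04,0x11,0x12,0x1d,0x00] = 26 6c 81 3c 54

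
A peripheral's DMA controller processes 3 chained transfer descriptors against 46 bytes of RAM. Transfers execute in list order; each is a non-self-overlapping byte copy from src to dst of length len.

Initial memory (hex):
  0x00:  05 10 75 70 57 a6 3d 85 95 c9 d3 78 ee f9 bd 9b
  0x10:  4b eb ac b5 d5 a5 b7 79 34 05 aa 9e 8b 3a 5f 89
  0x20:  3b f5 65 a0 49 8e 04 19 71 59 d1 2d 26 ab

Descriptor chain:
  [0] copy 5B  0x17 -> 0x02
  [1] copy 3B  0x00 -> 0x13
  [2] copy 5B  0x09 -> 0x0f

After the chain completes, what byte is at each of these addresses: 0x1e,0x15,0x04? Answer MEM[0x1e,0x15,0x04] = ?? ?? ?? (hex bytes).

MEM[0x1e,0x15,0x04] = 5f 79 05

#0 dst[0x02+5] := {0x79,0x34,0x05,0xaa,0x9e}
#1 dst[0x13+3] := {0x05,0x10,0x79}
#2 dst[0x0f+5] := {0xc9,0xd3,0x78,0xee,0xf9}
query mem[0x1e]=0x5f, mem[0x15]=0x79, mem[0x04]=0x05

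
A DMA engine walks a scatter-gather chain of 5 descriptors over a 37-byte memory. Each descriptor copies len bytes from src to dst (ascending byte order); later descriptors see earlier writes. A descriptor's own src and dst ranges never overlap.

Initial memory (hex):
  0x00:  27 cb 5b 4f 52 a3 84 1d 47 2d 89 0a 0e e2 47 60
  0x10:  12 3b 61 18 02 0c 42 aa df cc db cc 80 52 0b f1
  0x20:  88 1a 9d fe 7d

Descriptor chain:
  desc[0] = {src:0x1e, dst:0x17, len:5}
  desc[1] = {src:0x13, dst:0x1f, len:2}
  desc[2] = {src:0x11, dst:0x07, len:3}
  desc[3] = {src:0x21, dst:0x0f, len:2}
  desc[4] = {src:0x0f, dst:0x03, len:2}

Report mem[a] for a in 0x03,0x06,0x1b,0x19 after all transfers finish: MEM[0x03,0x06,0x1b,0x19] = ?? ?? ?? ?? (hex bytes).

#0 dst[0x17+5] := {0x0b,0xf1,0x88,0x1a,0x9d}
#1 dst[0x1f+2] := {0x18,0x02}
#2 dst[0x07+3] := {0x3b,0x61,0x18}
#3 dst[0x0f+2] := {0x1a,0x9d}
#4 dst[0x03+2] := {0x1a,0x9d}
query mem[0x03]=0x1a, mem[0x06]=0x84, mem[0x1b]=0x9d, mem[0x19]=0x88

MEM[0x03,0x06,0x1b,0x19] = 1a 84 9d 88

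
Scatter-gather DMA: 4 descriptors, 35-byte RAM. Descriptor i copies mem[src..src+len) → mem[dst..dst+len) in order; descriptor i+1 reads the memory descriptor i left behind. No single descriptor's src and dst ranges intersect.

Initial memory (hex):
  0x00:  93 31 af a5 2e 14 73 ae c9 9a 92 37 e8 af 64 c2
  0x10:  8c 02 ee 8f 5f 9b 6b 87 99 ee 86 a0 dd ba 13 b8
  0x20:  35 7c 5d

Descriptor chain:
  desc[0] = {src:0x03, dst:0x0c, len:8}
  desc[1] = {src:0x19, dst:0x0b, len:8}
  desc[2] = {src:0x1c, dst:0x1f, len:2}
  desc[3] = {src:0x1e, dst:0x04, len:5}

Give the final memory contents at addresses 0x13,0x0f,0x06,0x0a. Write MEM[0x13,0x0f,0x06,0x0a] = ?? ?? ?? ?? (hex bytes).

D0: mem[0x0c..0x13] <- [a5 2e 14 73 ae c9 9a 92]
D1: mem[0x0b..0x12] <- [ee 86 a0 dd ba 13 b8 35]
D2: mem[0x1f..0x20] <- [dd ba]
D3: mem[0x04..0x08] <- [13 dd ba 7c 5d]
query mem[0x13]=0x92, mem[0x0f]=0xba, mem[0x06]=0xba, mem[0x0a]=0x92

MEM[0x13,0x0f,0x06,0x0a] = 92 ba ba 92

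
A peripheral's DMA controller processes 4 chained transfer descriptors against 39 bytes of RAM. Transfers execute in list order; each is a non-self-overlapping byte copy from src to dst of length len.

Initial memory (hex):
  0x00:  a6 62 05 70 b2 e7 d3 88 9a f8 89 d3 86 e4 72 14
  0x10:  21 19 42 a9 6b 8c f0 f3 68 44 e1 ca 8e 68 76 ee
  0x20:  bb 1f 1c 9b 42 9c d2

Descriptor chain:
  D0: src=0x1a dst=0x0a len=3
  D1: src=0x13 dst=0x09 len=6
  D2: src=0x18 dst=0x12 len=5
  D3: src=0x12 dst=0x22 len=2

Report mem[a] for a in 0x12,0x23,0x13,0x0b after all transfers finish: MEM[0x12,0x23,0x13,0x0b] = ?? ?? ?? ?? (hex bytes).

MEM[0x12,0x23,0x13,0x0b] = 68 44 44 8c

#0 dst[0x0a+3] := {0xe1,0xca,0x8e}
#1 dst[0x09+6] := {0xa9,0x6b,0x8c,0xf0,0xf3,0x68}
#2 dst[0x12+5] := {0x68,0x44,0xe1,0xca,0x8e}
#3 dst[0x22+2] := {0x68,0x44}
query mem[0x12]=0x68, mem[0x23]=0x44, mem[0x13]=0x44, mem[0x0b]=0x8c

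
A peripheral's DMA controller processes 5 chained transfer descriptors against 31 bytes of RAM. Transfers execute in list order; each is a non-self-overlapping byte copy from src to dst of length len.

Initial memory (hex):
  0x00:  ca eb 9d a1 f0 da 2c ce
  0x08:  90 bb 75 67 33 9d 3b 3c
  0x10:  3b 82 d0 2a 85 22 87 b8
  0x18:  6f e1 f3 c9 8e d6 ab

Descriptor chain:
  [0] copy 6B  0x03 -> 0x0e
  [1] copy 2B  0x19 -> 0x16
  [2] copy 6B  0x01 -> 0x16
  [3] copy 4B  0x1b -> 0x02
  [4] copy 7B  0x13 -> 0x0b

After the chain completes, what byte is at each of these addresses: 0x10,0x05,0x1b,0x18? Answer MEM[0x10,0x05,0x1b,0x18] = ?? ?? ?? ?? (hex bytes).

D0: mem[0x0e..0x13] <- [a1 f0 da 2c ce 90]
D1: mem[0x16..0x17] <- [e1 f3]
D2: mem[0x16..0x1b] <- [eb 9d a1 f0 da 2c]
D3: mem[0x02..0x05] <- [2c 8e d6 ab]
D4: mem[0x0b..0x11] <- [90 85 22 eb 9d a1 f0]
query mem[0x10]=0xa1, mem[0x05]=0xab, mem[0x1b]=0x2c, mem[0x18]=0xa1

MEM[0x10,0x05,0x1b,0x18] = a1 ab 2c a1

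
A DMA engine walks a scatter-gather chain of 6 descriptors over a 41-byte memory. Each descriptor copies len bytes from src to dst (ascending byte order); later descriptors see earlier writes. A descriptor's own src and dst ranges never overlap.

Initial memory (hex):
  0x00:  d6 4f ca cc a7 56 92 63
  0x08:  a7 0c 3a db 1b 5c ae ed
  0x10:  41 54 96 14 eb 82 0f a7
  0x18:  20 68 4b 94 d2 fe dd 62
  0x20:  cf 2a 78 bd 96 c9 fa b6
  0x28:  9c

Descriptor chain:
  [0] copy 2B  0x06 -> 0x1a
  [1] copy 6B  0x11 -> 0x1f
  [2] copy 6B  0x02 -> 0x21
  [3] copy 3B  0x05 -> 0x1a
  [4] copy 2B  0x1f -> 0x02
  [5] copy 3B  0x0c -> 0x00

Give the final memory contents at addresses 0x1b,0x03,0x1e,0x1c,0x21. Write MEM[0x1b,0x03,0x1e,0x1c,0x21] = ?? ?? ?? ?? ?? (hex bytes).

#0 dst[0x1a+2] := {0x92,0x63}
#1 dst[0x1f+6] := {0x54,0x96,0x14,0xeb,0x82,0x0f}
#2 dst[0x21+6] := {0xca,0xcc,0xa7,0x56,0x92,0x63}
#3 dst[0x1a+3] := {0x56,0x92,0x63}
#4 dst[0x02+2] := {0x54,0x96}
#5 dst[0x00+3] := {0x1b,0x5c,0xae}
query mem[0x1b]=0x92, mem[0x03]=0x96, mem[0x1e]=0xdd, mem[0x1c]=0x63, mem[0x21]=0xca

MEM[0x1b,0x03,0x1e,0x1c,0x21] = 92 96 dd 63 ca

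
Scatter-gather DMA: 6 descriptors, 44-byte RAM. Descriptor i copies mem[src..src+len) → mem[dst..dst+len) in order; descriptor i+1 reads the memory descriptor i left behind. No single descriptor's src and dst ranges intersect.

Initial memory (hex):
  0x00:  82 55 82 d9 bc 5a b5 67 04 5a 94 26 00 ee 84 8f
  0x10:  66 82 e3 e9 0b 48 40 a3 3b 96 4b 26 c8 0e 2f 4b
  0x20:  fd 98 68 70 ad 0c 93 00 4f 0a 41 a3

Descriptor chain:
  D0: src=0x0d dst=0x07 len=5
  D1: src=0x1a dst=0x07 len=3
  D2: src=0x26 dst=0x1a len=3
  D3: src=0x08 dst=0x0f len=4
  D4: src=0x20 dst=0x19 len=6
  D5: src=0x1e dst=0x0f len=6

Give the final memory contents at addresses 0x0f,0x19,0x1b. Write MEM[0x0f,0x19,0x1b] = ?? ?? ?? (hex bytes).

MEM[0x0f,0x19,0x1b] = 0c fd 68

D0: mem[0x07..0x0b] <- [ee 84 8f 66 82]
D1: mem[0x07..0x09] <- [4b 26 c8]
D2: mem[0x1a..0x1c] <- [93 00 4f]
D3: mem[0x0f..0x12] <- [26 c8 66 82]
D4: mem[0x19..0x1e] <- [fd 98 68 70 ad 0c]
D5: mem[0x0f..0x14] <- [0c 4b fd 98 68 70]
query mem[0x0f]=0x0c, mem[0x19]=0xfd, mem[0x1b]=0x68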